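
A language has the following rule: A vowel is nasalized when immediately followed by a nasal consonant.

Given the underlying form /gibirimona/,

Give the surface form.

/i/ before nasal /m/ → [ĩ]
/o/ before nasal /n/ → [õ]

[gibirĩmõna]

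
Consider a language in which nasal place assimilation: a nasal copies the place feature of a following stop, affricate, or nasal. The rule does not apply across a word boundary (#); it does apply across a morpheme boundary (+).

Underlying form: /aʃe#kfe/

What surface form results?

no segment meets the rule's conditions; no change.

[aʃe#kfe]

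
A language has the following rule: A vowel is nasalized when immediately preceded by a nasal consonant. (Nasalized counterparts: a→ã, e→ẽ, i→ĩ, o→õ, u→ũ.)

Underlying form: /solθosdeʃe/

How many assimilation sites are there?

No segment meets the rule's conditions.

0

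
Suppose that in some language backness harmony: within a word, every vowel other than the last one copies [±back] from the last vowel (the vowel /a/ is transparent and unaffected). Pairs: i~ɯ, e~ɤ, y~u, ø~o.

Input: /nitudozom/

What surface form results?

[nɯtudozom]

/i/ harmonizes with /o/ ([+back]) → [ɯ]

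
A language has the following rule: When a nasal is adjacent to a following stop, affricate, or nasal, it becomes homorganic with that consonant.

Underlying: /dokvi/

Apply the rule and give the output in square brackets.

no segment meets the rule's conditions; no change.

[dokvi]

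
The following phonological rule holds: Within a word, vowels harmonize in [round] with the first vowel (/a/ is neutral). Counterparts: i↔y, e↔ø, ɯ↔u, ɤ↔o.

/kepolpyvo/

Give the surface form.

[kepɤlpivɤ]

/o/ harmonizes with /e/ ([-round]) → [ɤ]
/y/ harmonizes with /e/ ([-round]) → [i]
/o/ harmonizes with /e/ ([-round]) → [ɤ]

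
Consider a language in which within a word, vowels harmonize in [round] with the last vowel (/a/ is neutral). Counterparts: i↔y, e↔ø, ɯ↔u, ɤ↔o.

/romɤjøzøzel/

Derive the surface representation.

/o/ harmonizes with /e/ ([-round]) → [ɤ]
/ø/ harmonizes with /e/ ([-round]) → [e]
/ø/ harmonizes with /e/ ([-round]) → [e]

[rɤmɤjezezel]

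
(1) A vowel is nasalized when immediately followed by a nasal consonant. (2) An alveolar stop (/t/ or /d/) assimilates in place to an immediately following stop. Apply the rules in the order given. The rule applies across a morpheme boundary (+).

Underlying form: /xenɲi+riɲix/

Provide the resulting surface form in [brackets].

[xẽnɲi+rĩɲix]

Rule 1: /e/ before nasal /n/ → [ẽ]
Rule 1: /i/ before nasal /ɲ/ → [ĩ]
After rule 1: xẽnɲi+rĩɲix
Rule 2: no segment meets the rule's conditions; no change.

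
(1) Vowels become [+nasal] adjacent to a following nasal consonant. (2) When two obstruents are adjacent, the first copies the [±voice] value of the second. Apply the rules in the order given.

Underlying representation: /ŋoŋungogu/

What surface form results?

Rule 1: /o/ before nasal /ŋ/ → [õ]
Rule 1: /u/ before nasal /n/ → [ũ]
After rule 1: ŋõŋũngogu
Rule 2: no segment meets the rule's conditions; no change.

[ŋõŋũngogu]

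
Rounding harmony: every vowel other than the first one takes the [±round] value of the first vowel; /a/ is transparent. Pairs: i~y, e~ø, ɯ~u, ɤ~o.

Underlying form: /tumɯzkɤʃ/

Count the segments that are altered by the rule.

2

/ɯ/ harmonizes with /u/ ([+round]) → [u]
/ɤ/ harmonizes with /u/ ([+round]) → [o]
2 segments change.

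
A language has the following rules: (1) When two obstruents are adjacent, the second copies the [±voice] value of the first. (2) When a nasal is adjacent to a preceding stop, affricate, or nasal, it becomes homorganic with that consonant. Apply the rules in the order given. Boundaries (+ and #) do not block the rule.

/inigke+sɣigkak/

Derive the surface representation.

Rule 1: /k/ after /g/ (voiced) → [g]
Rule 1: /ɣ/ after /s/ (voiceless) → [x]
Rule 1: /k/ after /g/ (voiced) → [g]
After rule 1: inigge+sxiggak
Rule 2: no segment meets the rule's conditions; no change.

[inigge+sxiggak]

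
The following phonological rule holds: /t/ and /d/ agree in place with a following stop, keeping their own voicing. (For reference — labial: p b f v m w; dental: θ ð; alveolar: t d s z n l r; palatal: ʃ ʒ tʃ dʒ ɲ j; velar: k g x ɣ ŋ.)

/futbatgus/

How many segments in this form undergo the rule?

2

/t/ before /b/ (labial) → [p]
/t/ before /g/ (velar) → [k]
2 segments change.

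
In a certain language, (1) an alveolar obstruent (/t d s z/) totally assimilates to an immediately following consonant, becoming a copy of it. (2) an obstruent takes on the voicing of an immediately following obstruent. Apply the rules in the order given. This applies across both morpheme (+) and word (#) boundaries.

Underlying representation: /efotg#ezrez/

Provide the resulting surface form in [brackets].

Rule 1: /t/ before /g/ → [g] (total assimilation)
Rule 1: /z/ before /r/ → [r] (total assimilation)
After rule 1: efogg#errez
Rule 2: no segment meets the rule's conditions; no change.

[efogg#errez]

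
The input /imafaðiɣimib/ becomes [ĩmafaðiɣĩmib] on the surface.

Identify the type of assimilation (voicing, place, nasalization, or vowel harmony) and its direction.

/i/→[ĩ] /i/→[ĩ].
Each target copies a feature from the following segment, so the direction is regressive.

nasalization, regressive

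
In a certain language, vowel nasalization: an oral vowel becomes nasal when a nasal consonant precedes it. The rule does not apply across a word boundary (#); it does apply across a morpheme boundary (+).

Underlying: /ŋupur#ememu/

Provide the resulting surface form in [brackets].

/u/ after nasal /ŋ/ → [ũ]
/e/ after nasal /m/ → [ẽ]
/u/ after nasal /m/ → [ũ]

[ŋũpur#emẽmũ]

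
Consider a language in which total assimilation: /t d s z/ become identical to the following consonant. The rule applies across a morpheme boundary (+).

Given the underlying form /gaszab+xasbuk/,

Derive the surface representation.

/s/ before /z/ → [z] (total assimilation)
/s/ before /b/ → [b] (total assimilation)

[gazzab+xabbuk]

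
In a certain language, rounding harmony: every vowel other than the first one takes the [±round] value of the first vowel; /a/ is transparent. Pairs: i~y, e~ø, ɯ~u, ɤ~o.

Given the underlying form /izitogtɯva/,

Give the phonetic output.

/o/ harmonizes with /i/ ([-round]) → [ɤ]

[izitɤgtɯva]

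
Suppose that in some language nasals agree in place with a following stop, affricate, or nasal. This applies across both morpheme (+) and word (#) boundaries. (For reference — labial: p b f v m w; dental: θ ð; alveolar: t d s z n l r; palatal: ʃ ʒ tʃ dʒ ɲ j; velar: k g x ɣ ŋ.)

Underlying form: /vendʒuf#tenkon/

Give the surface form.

/n/ before /dʒ/ (palatal) → [ɲ]
/n/ before /k/ (velar) → [ŋ]

[veɲdʒuf#teŋkon]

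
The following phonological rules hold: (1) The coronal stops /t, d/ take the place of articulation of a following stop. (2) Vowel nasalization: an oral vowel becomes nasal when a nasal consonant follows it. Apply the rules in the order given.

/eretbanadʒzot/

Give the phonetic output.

[erepbãnadʒzot]

Rule 1: /t/ before /b/ (labial) → [p]
After rule 1: erepbanadʒzot
Rule 2: /a/ before nasal /n/ → [ã]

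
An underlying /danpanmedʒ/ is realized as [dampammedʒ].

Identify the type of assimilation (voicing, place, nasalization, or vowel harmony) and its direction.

place assimilation, regressive

/n/→[m] /n/→[m].
Each target copies a feature from the following segment, so the direction is regressive.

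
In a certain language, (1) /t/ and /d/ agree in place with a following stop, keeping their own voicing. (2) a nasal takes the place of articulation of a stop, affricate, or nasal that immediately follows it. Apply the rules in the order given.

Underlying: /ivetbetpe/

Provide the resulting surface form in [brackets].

Rule 1: /t/ before /b/ (labial) → [p]
Rule 1: /t/ before /p/ (labial) → [p]
After rule 1: ivepbeppe
Rule 2: no segment meets the rule's conditions; no change.

[ivepbeppe]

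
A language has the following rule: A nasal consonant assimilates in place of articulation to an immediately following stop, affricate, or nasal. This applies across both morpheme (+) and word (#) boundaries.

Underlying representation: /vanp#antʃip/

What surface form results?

[vamp#aɲtʃip]

/n/ before /p/ (labial) → [m]
/n/ before /tʃ/ (palatal) → [ɲ]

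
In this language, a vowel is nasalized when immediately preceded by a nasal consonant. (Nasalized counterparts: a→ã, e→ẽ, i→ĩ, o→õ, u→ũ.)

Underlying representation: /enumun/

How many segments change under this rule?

2

/u/ after nasal /n/ → [ũ]
/u/ after nasal /m/ → [ũ]
2 segments change.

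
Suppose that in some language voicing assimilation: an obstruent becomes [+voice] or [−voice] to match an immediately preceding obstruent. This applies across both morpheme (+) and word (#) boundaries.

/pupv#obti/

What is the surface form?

/v/ after /p/ (voiceless) → [f]
/t/ after /b/ (voiced) → [d]

[pupf#obdi]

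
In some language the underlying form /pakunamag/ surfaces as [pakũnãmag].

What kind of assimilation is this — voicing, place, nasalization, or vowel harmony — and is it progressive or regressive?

/u/→[ũ] /a/→[ã].
Each target copies a feature from the following segment, so the direction is regressive.

nasalization, regressive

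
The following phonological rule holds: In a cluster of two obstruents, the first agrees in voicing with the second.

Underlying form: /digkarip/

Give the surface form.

/g/ before /k/ (voiceless) → [k]

[dikkarip]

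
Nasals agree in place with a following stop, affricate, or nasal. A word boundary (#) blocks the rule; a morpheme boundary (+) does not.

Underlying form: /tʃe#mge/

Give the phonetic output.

[tʃe#ŋge]

/m/ before /g/ (velar) → [ŋ]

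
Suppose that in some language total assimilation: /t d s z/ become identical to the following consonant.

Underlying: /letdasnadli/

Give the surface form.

[leddannalli]

/t/ before /d/ → [d] (total assimilation)
/s/ before /n/ → [n] (total assimilation)
/d/ before /l/ → [l] (total assimilation)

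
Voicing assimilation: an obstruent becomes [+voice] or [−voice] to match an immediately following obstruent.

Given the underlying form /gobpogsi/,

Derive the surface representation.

[goppoksi]

/b/ before /p/ (voiceless) → [p]
/g/ before /s/ (voiceless) → [k]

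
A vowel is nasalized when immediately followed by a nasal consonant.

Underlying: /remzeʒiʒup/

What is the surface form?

/e/ before nasal /m/ → [ẽ]

[rẽmzeʒiʒup]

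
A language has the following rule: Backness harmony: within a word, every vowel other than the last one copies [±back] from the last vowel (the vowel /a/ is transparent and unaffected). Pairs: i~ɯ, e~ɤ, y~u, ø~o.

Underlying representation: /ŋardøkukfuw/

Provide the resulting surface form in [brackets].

/ø/ harmonizes with /u/ ([+back]) → [o]

[ŋardokukfuw]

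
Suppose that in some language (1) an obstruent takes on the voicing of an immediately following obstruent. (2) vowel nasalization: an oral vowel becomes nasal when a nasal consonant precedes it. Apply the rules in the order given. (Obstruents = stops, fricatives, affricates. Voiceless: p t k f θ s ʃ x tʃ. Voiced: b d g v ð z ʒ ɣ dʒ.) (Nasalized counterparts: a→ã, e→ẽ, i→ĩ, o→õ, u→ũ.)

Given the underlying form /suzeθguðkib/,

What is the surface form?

[suzeðguθkib]

Rule 1: /θ/ before /g/ (voiced) → [ð]
Rule 1: /ð/ before /k/ (voiceless) → [θ]
After rule 1: suzeðguθkib
Rule 2: no segment meets the rule's conditions; no change.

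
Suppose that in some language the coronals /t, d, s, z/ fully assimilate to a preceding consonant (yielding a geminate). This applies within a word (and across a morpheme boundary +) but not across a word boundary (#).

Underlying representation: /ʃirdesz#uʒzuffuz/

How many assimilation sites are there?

3

/d/ after /r/ → [r] (total assimilation)
/z/ after /s/ → [s] (total assimilation)
/z/ after /ʒ/ → [ʒ] (total assimilation)
3 segments change.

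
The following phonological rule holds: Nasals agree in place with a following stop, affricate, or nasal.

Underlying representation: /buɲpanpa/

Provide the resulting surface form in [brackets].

/ɲ/ before /p/ (labial) → [m]
/n/ before /p/ (labial) → [m]

[bumpampa]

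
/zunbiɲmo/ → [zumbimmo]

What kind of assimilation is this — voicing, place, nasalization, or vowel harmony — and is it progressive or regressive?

place assimilation, regressive

/n/→[m] /ɲ/→[m].
Each target copies a feature from the following segment, so the direction is regressive.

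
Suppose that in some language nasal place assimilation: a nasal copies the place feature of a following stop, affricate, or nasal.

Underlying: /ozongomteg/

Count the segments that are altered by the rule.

/n/ before /g/ (velar) → [ŋ]
/m/ before /t/ (alveolar) → [n]
2 segments change.

2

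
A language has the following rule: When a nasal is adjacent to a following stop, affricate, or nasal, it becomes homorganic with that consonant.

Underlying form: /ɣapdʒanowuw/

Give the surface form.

[ɣapdʒanowuw]

no segment meets the rule's conditions; no change.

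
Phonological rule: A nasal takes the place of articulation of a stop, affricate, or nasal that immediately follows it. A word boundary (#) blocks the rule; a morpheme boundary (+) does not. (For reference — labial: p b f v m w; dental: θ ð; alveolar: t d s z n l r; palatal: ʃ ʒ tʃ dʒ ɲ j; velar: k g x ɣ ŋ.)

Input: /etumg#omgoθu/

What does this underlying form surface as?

[etuŋg#oŋgoθu]

/m/ before /g/ (velar) → [ŋ]
/m/ before /g/ (velar) → [ŋ]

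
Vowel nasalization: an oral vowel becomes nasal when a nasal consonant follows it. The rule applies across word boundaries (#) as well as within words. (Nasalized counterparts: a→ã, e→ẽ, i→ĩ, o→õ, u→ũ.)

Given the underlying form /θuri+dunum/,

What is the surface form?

[θuri+dũnũm]

/u/ before nasal /n/ → [ũ]
/u/ before nasal /m/ → [ũ]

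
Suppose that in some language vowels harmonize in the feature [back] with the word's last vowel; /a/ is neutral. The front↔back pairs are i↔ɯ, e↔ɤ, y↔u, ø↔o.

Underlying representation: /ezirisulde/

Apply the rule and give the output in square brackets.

/u/ harmonizes with /e/ ([-back]) → [y]

[ezirisylde]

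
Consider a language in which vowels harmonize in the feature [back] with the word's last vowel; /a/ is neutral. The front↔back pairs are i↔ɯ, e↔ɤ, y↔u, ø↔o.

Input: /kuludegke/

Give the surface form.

/u/ harmonizes with /e/ ([-back]) → [y]
/u/ harmonizes with /e/ ([-back]) → [y]

[kylydegke]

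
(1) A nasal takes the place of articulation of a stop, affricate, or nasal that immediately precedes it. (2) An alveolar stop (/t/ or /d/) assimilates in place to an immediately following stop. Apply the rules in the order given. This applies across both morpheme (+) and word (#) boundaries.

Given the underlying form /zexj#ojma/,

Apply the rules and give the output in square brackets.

[zexj#ojma]

Rule 1: no segment meets the rule's conditions; no change.
After rule 1: zexj#ojma
Rule 2: no segment meets the rule's conditions; no change.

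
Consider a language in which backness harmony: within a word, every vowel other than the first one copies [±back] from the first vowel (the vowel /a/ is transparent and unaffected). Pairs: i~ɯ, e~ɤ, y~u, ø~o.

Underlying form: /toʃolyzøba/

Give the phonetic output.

/y/ harmonizes with /o/ ([+back]) → [u]
/ø/ harmonizes with /o/ ([+back]) → [o]

[toʃoluzoba]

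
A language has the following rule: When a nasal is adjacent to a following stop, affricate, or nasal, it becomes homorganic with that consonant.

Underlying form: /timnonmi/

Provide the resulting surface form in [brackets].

[tinnommi]

/m/ before /n/ (alveolar) → [n]
/n/ before /m/ (labial) → [m]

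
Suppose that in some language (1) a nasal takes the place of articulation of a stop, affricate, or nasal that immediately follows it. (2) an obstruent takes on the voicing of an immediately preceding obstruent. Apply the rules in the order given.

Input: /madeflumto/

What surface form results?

[madeflunto]

Rule 1: /m/ before /t/ (alveolar) → [n]
After rule 1: madeflunto
Rule 2: no segment meets the rule's conditions; no change.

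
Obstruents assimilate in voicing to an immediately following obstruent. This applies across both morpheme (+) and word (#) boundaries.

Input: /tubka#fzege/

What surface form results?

/b/ before /k/ (voiceless) → [p]
/f/ before /z/ (voiced) → [v]

[tupka#vzege]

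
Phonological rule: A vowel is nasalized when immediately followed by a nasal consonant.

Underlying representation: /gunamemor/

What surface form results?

/u/ before nasal /n/ → [ũ]
/a/ before nasal /m/ → [ã]
/e/ before nasal /m/ → [ẽ]

[gũnãmẽmor]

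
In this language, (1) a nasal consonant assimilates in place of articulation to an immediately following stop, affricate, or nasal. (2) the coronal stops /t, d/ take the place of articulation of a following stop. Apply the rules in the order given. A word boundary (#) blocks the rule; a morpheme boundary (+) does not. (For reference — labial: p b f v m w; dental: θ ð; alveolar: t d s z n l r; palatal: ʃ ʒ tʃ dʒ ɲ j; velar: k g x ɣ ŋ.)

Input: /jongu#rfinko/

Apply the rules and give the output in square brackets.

[joŋgu#rfiŋko]

Rule 1: /n/ before /g/ (velar) → [ŋ]
Rule 1: /n/ before /k/ (velar) → [ŋ]
After rule 1: joŋgu#rfiŋko
Rule 2: no segment meets the rule's conditions; no change.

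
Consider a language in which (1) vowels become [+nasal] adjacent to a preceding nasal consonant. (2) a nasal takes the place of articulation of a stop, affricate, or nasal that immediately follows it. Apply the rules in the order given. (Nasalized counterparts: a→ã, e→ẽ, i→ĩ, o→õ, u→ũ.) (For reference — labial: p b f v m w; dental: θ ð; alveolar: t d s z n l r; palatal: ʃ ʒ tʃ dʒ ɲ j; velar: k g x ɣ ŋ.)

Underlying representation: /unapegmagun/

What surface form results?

[unãpegmãgun]

Rule 1: /a/ after nasal /n/ → [ã]
Rule 1: /a/ after nasal /m/ → [ã]
After rule 1: unãpegmãgun
Rule 2: no segment meets the rule's conditions; no change.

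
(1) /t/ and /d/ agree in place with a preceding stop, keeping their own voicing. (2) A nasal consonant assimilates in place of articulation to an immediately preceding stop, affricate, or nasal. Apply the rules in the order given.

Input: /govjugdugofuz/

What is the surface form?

[govjuggugofuz]

Rule 1: /d/ after /g/ (velar) → [g]
After rule 1: govjuggugofuz
Rule 2: no segment meets the rule's conditions; no change.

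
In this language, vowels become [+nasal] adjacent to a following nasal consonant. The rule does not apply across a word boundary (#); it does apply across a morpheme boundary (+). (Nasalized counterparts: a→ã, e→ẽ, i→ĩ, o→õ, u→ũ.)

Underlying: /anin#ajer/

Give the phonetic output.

[ãnĩn#ajer]

/a/ before nasal /n/ → [ã]
/i/ before nasal /n/ → [ĩ]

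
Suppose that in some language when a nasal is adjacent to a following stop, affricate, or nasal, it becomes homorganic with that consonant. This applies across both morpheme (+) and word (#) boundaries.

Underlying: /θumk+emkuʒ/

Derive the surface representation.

/m/ before /k/ (velar) → [ŋ]
/m/ before /k/ (velar) → [ŋ]

[θuŋk+eŋkuʒ]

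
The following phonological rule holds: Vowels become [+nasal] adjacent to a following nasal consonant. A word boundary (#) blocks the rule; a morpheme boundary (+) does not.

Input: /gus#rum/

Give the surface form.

[gus#rũm]

/u/ before nasal /m/ → [ũ]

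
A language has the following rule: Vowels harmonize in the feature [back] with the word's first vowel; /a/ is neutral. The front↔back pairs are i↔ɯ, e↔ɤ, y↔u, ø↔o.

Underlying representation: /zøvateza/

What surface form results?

[zøvateza]

no segment meets the rule's conditions; no change.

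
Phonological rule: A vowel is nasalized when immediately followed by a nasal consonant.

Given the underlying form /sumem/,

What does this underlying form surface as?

/u/ before nasal /m/ → [ũ]
/e/ before nasal /m/ → [ẽ]

[sũmẽm]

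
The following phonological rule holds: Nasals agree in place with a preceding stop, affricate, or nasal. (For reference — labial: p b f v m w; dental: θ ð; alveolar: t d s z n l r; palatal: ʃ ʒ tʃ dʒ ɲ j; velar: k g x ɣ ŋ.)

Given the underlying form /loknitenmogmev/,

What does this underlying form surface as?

/n/ after /k/ (velar) → [ŋ]
/m/ after /n/ (alveolar) → [n]
/m/ after /g/ (velar) → [ŋ]

[lokŋitennogŋev]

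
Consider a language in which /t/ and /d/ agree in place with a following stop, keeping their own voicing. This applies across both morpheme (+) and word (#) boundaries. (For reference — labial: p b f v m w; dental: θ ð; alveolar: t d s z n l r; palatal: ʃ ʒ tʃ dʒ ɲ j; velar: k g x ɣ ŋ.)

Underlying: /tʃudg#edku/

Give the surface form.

[tʃugg#egku]

/d/ before /g/ (velar) → [g]
/d/ before /k/ (velar) → [g]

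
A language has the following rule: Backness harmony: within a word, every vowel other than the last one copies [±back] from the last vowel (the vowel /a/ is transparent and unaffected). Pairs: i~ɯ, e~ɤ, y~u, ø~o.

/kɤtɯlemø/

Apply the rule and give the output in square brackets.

[ketilemø]

/ɤ/ harmonizes with /ø/ ([-back]) → [e]
/ɯ/ harmonizes with /ø/ ([-back]) → [i]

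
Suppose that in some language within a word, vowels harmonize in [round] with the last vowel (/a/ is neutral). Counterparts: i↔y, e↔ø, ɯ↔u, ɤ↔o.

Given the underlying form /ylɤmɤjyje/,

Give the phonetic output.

/y/ harmonizes with /e/ ([-round]) → [i]
/y/ harmonizes with /e/ ([-round]) → [i]

[ilɤmɤjije]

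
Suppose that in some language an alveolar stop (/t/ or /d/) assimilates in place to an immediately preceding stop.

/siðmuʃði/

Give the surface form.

[siðmuʃði]

no segment meets the rule's conditions; no change.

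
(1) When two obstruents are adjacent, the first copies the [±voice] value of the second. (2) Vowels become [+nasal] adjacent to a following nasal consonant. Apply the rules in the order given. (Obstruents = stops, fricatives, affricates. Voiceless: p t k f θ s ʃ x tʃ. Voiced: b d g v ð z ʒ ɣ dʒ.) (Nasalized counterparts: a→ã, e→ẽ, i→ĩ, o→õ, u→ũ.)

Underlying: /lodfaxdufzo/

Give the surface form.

Rule 1: /d/ before /f/ (voiceless) → [t]
Rule 1: /x/ before /d/ (voiced) → [ɣ]
Rule 1: /f/ before /z/ (voiced) → [v]
After rule 1: lotfaɣduvzo
Rule 2: no segment meets the rule's conditions; no change.

[lotfaɣduvzo]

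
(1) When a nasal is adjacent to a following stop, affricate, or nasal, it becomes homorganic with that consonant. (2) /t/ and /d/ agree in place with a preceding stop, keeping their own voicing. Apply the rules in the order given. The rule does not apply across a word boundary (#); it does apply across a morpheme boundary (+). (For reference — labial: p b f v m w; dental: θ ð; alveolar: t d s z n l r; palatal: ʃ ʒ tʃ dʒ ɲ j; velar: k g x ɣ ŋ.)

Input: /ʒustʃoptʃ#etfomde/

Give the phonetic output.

[ʒustʃoptʃ#etfonde]

Rule 1: /m/ before /d/ (alveolar) → [n]
After rule 1: ʒustʃoptʃ#etfonde
Rule 2: no segment meets the rule's conditions; no change.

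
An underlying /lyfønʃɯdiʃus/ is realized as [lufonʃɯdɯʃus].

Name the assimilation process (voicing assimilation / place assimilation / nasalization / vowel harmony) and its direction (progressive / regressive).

vowel harmony, regressive

/y/→[u] /ø/→[o] /i/→[ɯ].
Vowels agree with the last vowel, so the harmony is regressive.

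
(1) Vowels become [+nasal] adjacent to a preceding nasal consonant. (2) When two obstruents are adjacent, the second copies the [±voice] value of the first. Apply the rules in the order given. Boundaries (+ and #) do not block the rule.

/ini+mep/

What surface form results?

[inĩ+mẽp]

Rule 1: /i/ after nasal /n/ → [ĩ]
Rule 1: /e/ after nasal /m/ → [ẽ]
After rule 1: inĩ+mẽp
Rule 2: no segment meets the rule's conditions; no change.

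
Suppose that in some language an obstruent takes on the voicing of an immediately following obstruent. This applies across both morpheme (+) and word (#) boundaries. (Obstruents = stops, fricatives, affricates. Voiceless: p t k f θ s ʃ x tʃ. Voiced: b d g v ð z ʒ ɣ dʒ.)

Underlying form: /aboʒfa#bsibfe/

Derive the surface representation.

/ʒ/ before /f/ (voiceless) → [ʃ]
/b/ before /s/ (voiceless) → [p]
/b/ before /f/ (voiceless) → [p]

[aboʃfa#psipfe]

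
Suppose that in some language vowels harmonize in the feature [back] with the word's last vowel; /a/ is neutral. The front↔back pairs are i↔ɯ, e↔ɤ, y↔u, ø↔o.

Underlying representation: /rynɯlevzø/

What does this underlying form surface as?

/ɯ/ harmonizes with /ø/ ([-back]) → [i]

[rynilevzø]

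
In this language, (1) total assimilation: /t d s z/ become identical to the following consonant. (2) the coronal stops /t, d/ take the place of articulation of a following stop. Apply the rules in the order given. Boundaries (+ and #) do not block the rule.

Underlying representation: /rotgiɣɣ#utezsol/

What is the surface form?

[roggiɣɣ#utessol]

Rule 1: /t/ before /g/ → [g] (total assimilation)
Rule 1: /z/ before /s/ → [s] (total assimilation)
After rule 1: roggiɣɣ#utessol
Rule 2: no segment meets the rule's conditions; no change.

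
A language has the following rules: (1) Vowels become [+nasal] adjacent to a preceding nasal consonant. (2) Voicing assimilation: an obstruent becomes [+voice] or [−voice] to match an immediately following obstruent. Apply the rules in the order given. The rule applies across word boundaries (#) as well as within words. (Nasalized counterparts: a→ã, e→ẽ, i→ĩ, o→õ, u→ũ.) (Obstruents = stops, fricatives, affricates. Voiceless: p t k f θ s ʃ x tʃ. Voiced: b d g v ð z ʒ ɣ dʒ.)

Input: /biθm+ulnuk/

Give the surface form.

[biθm+ũlnũk]

Rule 1: /u/ after nasal /m/ → [ũ]
Rule 1: /u/ after nasal /n/ → [ũ]
After rule 1: biθm+ũlnũk
Rule 2: no segment meets the rule's conditions; no change.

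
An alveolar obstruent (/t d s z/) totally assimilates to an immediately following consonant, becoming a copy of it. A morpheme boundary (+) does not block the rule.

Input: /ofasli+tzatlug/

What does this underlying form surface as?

/s/ before /l/ → [l] (total assimilation)
/t/ before /z/ → [z] (total assimilation)
/t/ before /l/ → [l] (total assimilation)

[ofalli+zzallug]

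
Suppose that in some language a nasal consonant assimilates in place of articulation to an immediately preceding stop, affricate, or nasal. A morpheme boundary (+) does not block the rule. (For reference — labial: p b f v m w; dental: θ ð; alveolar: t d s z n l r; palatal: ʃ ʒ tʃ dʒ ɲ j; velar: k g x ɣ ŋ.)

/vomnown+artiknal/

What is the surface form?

/n/ after /m/ (labial) → [m]
/n/ after /k/ (velar) → [ŋ]

[vommown+artikŋal]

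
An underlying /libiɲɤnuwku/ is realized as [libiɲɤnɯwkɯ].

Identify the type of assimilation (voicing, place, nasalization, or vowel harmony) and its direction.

vowel harmony, progressive

/u/→[ɯ] /u/→[ɯ].
Vowels agree with the first vowel, so the harmony is progressive.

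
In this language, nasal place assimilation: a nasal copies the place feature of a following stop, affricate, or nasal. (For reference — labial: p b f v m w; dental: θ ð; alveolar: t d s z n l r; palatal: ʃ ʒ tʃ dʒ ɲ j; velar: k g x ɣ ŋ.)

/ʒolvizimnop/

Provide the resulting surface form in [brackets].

/m/ before /n/ (alveolar) → [n]

[ʒolvizinnop]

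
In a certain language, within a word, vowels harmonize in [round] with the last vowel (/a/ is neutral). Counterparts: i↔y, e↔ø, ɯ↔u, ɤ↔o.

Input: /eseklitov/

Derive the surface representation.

/e/ harmonizes with /o/ ([+round]) → [ø]
/e/ harmonizes with /o/ ([+round]) → [ø]
/i/ harmonizes with /o/ ([+round]) → [y]

[øsøklytov]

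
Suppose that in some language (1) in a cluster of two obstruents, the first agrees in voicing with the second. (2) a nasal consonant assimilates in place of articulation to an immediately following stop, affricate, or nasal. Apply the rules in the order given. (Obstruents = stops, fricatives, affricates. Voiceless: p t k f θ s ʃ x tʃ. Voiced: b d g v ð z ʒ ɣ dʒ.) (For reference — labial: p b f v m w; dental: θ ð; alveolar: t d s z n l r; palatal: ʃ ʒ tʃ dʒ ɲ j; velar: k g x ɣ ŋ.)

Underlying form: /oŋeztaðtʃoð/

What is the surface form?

Rule 1: /z/ before /t/ (voiceless) → [s]
Rule 1: /ð/ before /tʃ/ (voiceless) → [θ]
After rule 1: oŋestaθtʃoð
Rule 2: no segment meets the rule's conditions; no change.

[oŋestaθtʃoð]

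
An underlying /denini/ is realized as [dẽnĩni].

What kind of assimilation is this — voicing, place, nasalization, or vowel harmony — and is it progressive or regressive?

nasalization, regressive

/e/→[ẽ] /i/→[ĩ].
Each target copies a feature from the following segment, so the direction is regressive.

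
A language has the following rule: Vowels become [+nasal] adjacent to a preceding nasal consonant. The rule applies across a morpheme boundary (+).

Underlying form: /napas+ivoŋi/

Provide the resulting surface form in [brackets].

[nãpas+ivoŋĩ]

/a/ after nasal /n/ → [ã]
/i/ after nasal /ŋ/ → [ĩ]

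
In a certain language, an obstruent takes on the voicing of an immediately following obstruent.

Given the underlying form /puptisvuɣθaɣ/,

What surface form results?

/s/ before /v/ (voiced) → [z]
/ɣ/ before /θ/ (voiceless) → [x]

[puptizvuxθaɣ]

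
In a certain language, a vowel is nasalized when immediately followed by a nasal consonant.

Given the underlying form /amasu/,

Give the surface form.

/a/ before nasal /m/ → [ã]

[ãmasu]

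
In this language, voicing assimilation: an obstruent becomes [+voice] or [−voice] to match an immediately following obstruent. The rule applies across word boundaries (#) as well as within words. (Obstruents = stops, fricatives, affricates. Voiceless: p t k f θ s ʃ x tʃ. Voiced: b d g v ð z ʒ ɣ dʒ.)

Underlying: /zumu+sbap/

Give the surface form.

/s/ before /b/ (voiced) → [z]

[zumu+zbap]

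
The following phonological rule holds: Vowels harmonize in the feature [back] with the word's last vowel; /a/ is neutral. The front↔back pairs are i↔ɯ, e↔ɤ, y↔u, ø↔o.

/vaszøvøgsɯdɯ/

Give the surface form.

[vaszovogsɯdɯ]

/ø/ harmonizes with /ɯ/ ([+back]) → [o]
/ø/ harmonizes with /ɯ/ ([+back]) → [o]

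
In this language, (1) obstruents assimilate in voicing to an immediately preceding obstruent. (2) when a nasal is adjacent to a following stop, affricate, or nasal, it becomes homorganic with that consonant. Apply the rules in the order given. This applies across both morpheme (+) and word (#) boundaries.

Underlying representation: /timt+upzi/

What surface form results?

[tint+upsi]

Rule 1: /z/ after /p/ (voiceless) → [s]
After rule 1: timt+upsi
Rule 2: /m/ before /t/ (alveolar) → [n]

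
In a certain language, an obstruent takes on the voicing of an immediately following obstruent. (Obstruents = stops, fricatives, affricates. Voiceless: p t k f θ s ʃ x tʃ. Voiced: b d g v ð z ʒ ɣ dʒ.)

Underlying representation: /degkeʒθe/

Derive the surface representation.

/g/ before /k/ (voiceless) → [k]
/ʒ/ before /θ/ (voiceless) → [ʃ]

[dekkeʃθe]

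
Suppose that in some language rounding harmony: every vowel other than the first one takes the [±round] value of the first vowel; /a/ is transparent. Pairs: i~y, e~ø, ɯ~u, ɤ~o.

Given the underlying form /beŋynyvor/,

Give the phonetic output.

[beŋinivɤr]

/y/ harmonizes with /e/ ([-round]) → [i]
/y/ harmonizes with /e/ ([-round]) → [i]
/o/ harmonizes with /e/ ([-round]) → [ɤ]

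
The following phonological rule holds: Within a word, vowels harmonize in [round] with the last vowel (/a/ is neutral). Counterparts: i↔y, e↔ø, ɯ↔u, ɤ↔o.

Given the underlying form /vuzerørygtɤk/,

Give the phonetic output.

/u/ harmonizes with /ɤ/ ([-round]) → [ɯ]
/ø/ harmonizes with /ɤ/ ([-round]) → [e]
/y/ harmonizes with /ɤ/ ([-round]) → [i]

[vɯzererigtɤk]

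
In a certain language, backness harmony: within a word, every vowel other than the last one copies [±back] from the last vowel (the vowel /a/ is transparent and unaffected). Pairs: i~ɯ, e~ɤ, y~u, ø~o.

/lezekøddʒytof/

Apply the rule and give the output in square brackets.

[lɤzɤkoddʒutof]

/e/ harmonizes with /o/ ([+back]) → [ɤ]
/e/ harmonizes with /o/ ([+back]) → [ɤ]
/ø/ harmonizes with /o/ ([+back]) → [o]
/y/ harmonizes with /o/ ([+back]) → [u]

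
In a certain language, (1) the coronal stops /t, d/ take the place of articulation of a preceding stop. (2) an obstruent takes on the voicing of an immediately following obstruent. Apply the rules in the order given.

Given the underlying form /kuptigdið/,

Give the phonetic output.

Rule 1: /t/ after /p/ (labial) → [p]
Rule 1: /d/ after /g/ (velar) → [g]
After rule 1: kuppiggið
Rule 2: no segment meets the rule's conditions; no change.

[kuppiggið]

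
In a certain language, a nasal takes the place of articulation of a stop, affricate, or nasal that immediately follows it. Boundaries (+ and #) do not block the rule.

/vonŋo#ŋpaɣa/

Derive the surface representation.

[voŋŋo#mpaɣa]

/n/ before /ŋ/ (velar) → [ŋ]
/ŋ/ before /p/ (labial) → [m]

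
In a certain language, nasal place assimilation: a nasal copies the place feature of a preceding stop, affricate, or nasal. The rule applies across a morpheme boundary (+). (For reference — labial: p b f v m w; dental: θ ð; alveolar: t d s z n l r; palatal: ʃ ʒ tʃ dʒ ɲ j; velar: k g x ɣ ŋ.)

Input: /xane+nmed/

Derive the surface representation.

/m/ after /n/ (alveolar) → [n]

[xane+nned]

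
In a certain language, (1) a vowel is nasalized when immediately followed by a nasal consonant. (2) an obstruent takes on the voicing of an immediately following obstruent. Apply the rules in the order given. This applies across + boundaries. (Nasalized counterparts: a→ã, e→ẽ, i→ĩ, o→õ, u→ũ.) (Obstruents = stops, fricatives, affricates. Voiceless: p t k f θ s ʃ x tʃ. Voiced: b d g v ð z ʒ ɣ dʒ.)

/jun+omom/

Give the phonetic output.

[jũn+õmõm]

Rule 1: /u/ before nasal /n/ → [ũ]
Rule 1: /o/ before nasal /m/ → [õ]
Rule 1: /o/ before nasal /m/ → [õ]
After rule 1: jũn+õmõm
Rule 2: no segment meets the rule's conditions; no change.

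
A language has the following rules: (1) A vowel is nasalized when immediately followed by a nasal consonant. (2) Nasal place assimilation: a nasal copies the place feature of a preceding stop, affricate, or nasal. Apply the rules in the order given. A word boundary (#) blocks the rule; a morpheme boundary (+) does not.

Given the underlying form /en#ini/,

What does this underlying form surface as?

[ẽn#ĩni]

Rule 1: /e/ before nasal /n/ → [ẽ]
Rule 1: /i/ before nasal /n/ → [ĩ]
After rule 1: ẽn#ĩni
Rule 2: no segment meets the rule's conditions; no change.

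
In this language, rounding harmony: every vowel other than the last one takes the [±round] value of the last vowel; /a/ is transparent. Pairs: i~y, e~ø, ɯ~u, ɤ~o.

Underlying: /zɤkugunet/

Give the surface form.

/u/ harmonizes with /e/ ([-round]) → [ɯ]
/u/ harmonizes with /e/ ([-round]) → [ɯ]

[zɤkɯgɯnet]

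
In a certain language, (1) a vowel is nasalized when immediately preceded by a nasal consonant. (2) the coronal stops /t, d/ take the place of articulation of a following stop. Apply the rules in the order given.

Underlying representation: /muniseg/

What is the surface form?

Rule 1: /u/ after nasal /m/ → [ũ]
Rule 1: /i/ after nasal /n/ → [ĩ]
After rule 1: mũnĩseg
Rule 2: no segment meets the rule's conditions; no change.

[mũnĩseg]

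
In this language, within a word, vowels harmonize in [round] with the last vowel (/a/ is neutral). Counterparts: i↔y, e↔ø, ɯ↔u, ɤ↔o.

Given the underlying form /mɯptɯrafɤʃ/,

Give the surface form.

no segment meets the rule's conditions; no change.

[mɯptɯrafɤʃ]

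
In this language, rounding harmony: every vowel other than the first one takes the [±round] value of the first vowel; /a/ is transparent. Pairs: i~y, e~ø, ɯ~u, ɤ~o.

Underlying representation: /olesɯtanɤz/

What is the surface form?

/e/ harmonizes with /o/ ([+round]) → [ø]
/ɯ/ harmonizes with /o/ ([+round]) → [u]
/ɤ/ harmonizes with /o/ ([+round]) → [o]

[oløsutanoz]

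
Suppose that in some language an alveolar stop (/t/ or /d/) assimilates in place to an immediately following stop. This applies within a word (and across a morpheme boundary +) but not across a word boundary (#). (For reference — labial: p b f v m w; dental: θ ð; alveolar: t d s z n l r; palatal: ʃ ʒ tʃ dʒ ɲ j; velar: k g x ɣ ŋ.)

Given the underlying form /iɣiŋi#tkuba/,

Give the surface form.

[iɣiŋi#kkuba]

/t/ before /k/ (velar) → [k]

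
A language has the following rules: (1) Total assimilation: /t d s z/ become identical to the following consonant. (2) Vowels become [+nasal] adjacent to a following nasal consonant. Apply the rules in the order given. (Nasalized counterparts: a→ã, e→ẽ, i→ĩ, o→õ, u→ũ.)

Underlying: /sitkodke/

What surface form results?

[sikkokke]

Rule 1: /t/ before /k/ → [k] (total assimilation)
Rule 1: /d/ before /k/ → [k] (total assimilation)
After rule 1: sikkokke
Rule 2: no segment meets the rule's conditions; no change.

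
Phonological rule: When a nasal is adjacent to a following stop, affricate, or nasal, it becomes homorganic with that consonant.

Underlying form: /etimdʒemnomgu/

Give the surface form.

[etiɲdʒennoŋgu]

/m/ before /dʒ/ (palatal) → [ɲ]
/m/ before /n/ (alveolar) → [n]
/m/ before /g/ (velar) → [ŋ]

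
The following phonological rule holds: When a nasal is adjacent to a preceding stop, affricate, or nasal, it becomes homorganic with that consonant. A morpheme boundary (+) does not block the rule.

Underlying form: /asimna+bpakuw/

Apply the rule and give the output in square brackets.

[asimma+bpakuw]

/n/ after /m/ (labial) → [m]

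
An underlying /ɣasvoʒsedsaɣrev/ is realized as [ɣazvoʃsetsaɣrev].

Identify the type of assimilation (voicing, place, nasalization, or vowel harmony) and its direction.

voicing assimilation, regressive

/s/→[z] /ʒ/→[ʃ] /d/→[t].
Each target copies a feature from the following segment, so the direction is regressive.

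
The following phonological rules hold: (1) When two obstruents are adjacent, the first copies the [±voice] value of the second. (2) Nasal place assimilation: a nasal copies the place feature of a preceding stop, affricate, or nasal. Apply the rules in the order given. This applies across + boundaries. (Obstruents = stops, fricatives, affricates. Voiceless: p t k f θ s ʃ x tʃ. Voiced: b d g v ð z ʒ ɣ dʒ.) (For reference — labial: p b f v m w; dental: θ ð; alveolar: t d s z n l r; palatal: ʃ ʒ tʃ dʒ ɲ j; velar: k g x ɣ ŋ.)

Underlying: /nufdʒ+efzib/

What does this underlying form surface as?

Rule 1: /f/ before /dʒ/ (voiced) → [v]
Rule 1: /f/ before /z/ (voiced) → [v]
After rule 1: nuvdʒ+evzib
Rule 2: no segment meets the rule's conditions; no change.

[nuvdʒ+evzib]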